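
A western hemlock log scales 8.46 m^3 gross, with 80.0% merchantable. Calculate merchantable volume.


Formula: MV = V_total * (merchantable_pct / 100)
Merchantable fraction = 80.0% / 100 = 0.8
MV = 8.46 m^3 * 0.8 = 6.768 m^3

6.768


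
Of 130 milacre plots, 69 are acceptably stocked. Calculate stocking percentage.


Formula: Stocking % = stocked plots / total plots * 100
Stocking = 69 / 130 * 100
Stocking = 0.5308 * 100 = 53.1%

53.1


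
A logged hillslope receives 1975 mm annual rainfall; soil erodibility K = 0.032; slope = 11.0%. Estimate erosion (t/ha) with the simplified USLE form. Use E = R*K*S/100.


Formula: E = R * K * S / 100  (simplified USLE)
R * K = 1975 * 0.032 = 63.2
E = 63.2 * 11.0 / 100 = 6.95 t/ha

6.95


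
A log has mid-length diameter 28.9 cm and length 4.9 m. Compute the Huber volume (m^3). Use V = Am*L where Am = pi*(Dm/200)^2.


Huber: V = Am * L,  Am = pi*(Dm/200)^2
Am = pi*(28.9/200)^2 = 0.065597 m^2
V = 0.065597*4.9 = 0.3214 m^3

0.3214


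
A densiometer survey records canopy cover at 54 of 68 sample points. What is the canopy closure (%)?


Formula: Canopy closure = covered points / total points * 100
Closure = 54 / 68 * 100
Closure = 0.7941 * 100 = 79.4%

79.4


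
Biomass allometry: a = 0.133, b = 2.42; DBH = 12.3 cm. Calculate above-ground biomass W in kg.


Formula: W = a * DBH^b  (allometric power law)
DBH^b = 12.3^2.42 = 434.0806
W = 0.133 * 434.0806 = 57.7 kg

57.7


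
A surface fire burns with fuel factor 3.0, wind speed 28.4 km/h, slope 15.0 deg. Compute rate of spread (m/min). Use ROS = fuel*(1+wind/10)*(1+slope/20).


Formula: ROS = fuel * (1 + wind/10) * (1 + slope/20)
Wind factor = 1 + 28.4/10 = 3.84
Slope factor = 1 + 15.0/20 = 1.75
ROS = 3.0 * 3.84 * 1.75 = 20.16 m/min

20.16


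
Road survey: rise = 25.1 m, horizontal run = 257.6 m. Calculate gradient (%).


Formula: Gradient = rise / run * 100
Gradient = 25.1 / 257.6 * 100 = 9.7%

9.7


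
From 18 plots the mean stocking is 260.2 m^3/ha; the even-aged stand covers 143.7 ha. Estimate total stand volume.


Formula: Total Volume = Mean Volume per ha * Total Area
Total Volume = 260.2 m^3/ha * 143.7 ha
Total Volume = 37391 m^3

37391


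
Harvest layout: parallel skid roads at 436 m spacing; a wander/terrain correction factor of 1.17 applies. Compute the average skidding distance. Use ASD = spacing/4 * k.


Formula: ASD = (spacing / 4) * correction
Uncorrected distance = spacing / 4 = 436 / 4 = 109 m
ASD = 109 * 1.17 = 128 m

128


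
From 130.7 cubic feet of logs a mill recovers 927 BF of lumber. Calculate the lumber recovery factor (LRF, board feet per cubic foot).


Formula: LRF = Lumber Output (BF) / Log Input (ft^3)
LRF = 927 BF / 130.7 ft^3
LRF = 7.09 BF/ft^3

7.09


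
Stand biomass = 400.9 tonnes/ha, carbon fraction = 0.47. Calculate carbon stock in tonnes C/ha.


Formula: Carbon Stock = Biomass * Carbon Fraction
C = 400.9 t/ha * 0.47
C = 188.4 t C/ha

188.4


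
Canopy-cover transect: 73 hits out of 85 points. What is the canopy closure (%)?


Formula: Canopy closure = covered points / total points * 100
Closure = 73 / 85 * 100
Closure = 0.8588 * 100 = 85.9%

85.9


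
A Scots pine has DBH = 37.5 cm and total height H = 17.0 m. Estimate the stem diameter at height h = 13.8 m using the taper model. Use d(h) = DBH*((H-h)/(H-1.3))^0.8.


Taper: d(h) = DBH * ((H - h) / (H - 1.3))^0.8
Numerator = H - h = 17.0 - 13.8 = 3.2 m
Denominator = H - 1.3 = 17.0 - 1.3 = 15.7 m
Ratio = 3.2 / 15.7 = 0.20382
d = 37.5 * 0.20382^0.8 = 10.5 cm

10.5


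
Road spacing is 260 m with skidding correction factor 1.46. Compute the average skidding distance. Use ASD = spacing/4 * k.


Formula: ASD = (spacing / 4) * correction
Uncorrected distance = spacing / 4 = 260 / 4 = 65 m
ASD = 65 * 1.46 = 95 m

95


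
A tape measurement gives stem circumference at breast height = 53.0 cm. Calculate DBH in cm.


Formula: DBH = C / pi
DBH = 53.0 / pi
pi = 3.14159...
DBH = 16.9 cm

16.9


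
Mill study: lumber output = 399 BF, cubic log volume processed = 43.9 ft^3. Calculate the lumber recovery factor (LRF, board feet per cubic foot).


Formula: LRF = Lumber Output (BF) / Log Input (ft^3)
LRF = 399 BF / 43.9 ft^3
LRF = 9.09 BF/ft^3

9.09


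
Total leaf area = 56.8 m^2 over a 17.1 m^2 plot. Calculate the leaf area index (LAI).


Formula: LAI = total leaf area / ground area  (dimensionless)
LAI = 56.8 m^2 / 17.1 m^2
LAI = 3.32

3.32


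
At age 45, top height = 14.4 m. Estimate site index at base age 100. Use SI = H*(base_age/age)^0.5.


Formula: SI = H_dom * (base_age / age)^0.5
Age ratio = 100 / 45 = 2.22222
sqrt(age_ratio) = 1.49071
SI = 14.4 * 1.49071 = 21.5 m

21.5


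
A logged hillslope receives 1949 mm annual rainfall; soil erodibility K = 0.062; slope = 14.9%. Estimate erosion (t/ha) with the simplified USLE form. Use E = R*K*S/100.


Formula: E = R * K * S / 100  (simplified USLE)
R * K = 1949 * 0.062 = 120.838
E = 120.838 * 14.9 / 100 = 18.0 t/ha

18.0


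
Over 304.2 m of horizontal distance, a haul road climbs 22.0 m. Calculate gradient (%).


Formula: Gradient = rise / run * 100
Gradient = 22.0 / 304.2 * 100 = 7.2%

7.2


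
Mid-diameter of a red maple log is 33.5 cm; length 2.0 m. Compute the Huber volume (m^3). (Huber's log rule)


Huber: V = Am * L,  Am = pi*(Dm/200)^2
Am = pi*(33.5/200)^2 = 0.088141 m^2
V = 0.088141*2.0 = 0.1763 m^3

0.1763


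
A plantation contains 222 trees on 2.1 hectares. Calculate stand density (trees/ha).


Formula: Stand Density = N_trees / Area_ha
Density = 222 trees / 2.1 ha
Density = 106 trees/ha

106


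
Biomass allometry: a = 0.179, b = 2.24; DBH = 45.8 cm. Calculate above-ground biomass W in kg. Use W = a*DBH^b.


Formula: W = a * DBH^b  (allometric power law)
DBH^b = 45.8^2.24 = 5252.1687
W = 0.179 * 5252.1687 = 940.1 kg

940.1


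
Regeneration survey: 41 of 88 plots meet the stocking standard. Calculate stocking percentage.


Formula: Stocking % = stocked plots / total plots * 100
Stocking = 41 / 88 * 100
Stocking = 0.4659 * 100 = 46.6%

46.6


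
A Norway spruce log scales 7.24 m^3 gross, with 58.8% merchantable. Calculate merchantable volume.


Formula: MV = V_total * (merchantable_pct / 100)
Merchantable fraction = 58.8% / 100 = 0.588
MV = 7.24 m^3 * 0.588 = 4.257 m^3

4.257


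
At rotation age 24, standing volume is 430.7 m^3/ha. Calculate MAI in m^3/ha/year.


Formula: MAI = Total Volume / Stand Age
MAI = 430.7 m^3/ha / 24 years
MAI = 17.95 m^3/ha/year

17.95


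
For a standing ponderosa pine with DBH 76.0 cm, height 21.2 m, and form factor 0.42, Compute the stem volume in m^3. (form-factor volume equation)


Formula: V = pi * (DBH/200)^2 * H * ff
Radius = DBH/200 = 76.0/200 = 0.38 m
Radius^2 = 0.38^2 = 0.1444 m^2
V = pi * 0.1444 * 21.2 * 0.42
V = 4.039 m^3

4.039


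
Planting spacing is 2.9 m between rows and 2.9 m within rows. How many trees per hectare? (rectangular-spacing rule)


Formula: TPH = 10000 m^2/ha / (spacing_x * spacing_y)
Area per tree = 2.9 m * 2.9 m = 8.41 m^2
TPH = 10000 / 8.41 = 1189 trees/ha

1189


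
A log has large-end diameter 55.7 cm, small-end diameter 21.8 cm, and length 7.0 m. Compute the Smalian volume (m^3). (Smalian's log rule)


Smalian: V = (A1 + A2)/2 * L,  A = pi*(D/200)^2
A1 = pi*(55.7/200)^2 = 0.243669 m^2
A2 = pi*(21.8/200)^2 = 0.037325 m^2
V = (0.243669+0.037325)/2*7.0 = 0.9835 m^3

0.9835


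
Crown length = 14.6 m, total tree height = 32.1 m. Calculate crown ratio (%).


Formula: Crown Ratio = (Crown Length / Total Height) * 100
CR = (14.6 m / 32.1 m) * 100
CR = 0.4548 * 100 = 45.5%

45.5


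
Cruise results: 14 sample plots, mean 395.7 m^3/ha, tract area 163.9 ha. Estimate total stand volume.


Formula: Total Volume = Mean Volume per ha * Total Area
Total Volume = 395.7 m^3/ha * 163.9 ha
Total Volume = 64855 m^3

64855


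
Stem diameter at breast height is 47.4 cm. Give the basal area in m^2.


Formula: BA = pi * (DBH/2)^2 / 10000  (cm^2 to m^2)
Radius = DBH/2 = 47.4/2 = 23.7 cm
BA = pi * 23.7^2 / 10000
   = 1764.6012 cm^2 / 10000
   = 0.1765 m^2

0.1765


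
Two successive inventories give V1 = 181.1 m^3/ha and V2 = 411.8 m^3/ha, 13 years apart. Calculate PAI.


Formula: PAI = (V_T2 - V_T1) / (T2 - T1)
Volume increment = 411.8 - 181.1 = 230.7 m^3/ha
PAI = 230.7 / 13 = 17.75 m^3/ha/year

17.75


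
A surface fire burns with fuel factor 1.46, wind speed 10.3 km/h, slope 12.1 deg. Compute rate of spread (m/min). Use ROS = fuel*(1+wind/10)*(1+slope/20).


Formula: ROS = fuel * (1 + wind/10) * (1 + slope/20)
Wind factor = 1 + 10.3/10 = 2.03
Slope factor = 1 + 12.1/20 = 1.605
ROS = 1.46 * 2.03 * 1.605 = 4.76 m/min

4.76


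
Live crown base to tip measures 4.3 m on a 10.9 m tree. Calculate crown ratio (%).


Formula: Crown Ratio = (Crown Length / Total Height) * 100
CR = (4.3 m / 10.9 m) * 100
CR = 0.3945 * 100 = 39.4%

39.4


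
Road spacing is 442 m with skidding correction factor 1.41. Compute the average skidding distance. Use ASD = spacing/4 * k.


Formula: ASD = (spacing / 4) * correction
Uncorrected distance = spacing / 4 = 442 / 4 = 110.5 m
ASD = 110.5 * 1.41 = 156 m

156


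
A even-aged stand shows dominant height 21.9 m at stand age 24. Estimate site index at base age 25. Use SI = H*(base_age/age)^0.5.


Formula: SI = H_dom * (base_age / age)^0.5
Age ratio = 25 / 24 = 1.04167
sqrt(age_ratio) = 1.02062
SI = 21.9 * 1.02062 = 22.4 m

22.4


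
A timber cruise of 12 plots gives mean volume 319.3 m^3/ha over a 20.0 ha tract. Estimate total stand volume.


Formula: Total Volume = Mean Volume per ha * Total Area
Total Volume = 319.3 m^3/ha * 20.0 ha
Total Volume = 6386 m^3

6386


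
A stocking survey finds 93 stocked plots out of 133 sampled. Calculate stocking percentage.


Formula: Stocking % = stocked plots / total plots * 100
Stocking = 93 / 133 * 100
Stocking = 0.6992 * 100 = 69.9%

69.9


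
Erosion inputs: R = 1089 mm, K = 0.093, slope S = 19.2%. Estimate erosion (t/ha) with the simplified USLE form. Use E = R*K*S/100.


Formula: E = R * K * S / 100  (simplified USLE)
R * K = 1089 * 0.093 = 101.277
E = 101.277 * 19.2 / 100 = 19.45 t/ha

19.45


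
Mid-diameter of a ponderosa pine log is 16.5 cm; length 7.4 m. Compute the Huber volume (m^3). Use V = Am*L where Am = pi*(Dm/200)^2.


Huber: V = Am * L,  Am = pi*(Dm/200)^2
Am = pi*(16.5/200)^2 = 0.021382 m^2
V = 0.021382*7.4 = 0.1582 m^3

0.1582


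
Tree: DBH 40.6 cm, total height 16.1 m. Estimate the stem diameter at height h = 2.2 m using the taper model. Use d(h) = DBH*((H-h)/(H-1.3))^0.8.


Taper: d(h) = DBH * ((H - h) / (H - 1.3))^0.8
Numerator = H - h = 16.1 - 2.2 = 13.9 m
Denominator = H - 1.3 = 16.1 - 1.3 = 14.8 m
Ratio = 13.9 / 14.8 = 0.93919
d = 40.6 * 0.93919^0.8 = 38.6 cm

38.6


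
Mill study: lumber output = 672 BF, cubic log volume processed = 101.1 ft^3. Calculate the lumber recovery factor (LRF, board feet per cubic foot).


Formula: LRF = Lumber Output (BF) / Log Input (ft^3)
LRF = 672 BF / 101.1 ft^3
LRF = 6.65 BF/ft^3

6.65


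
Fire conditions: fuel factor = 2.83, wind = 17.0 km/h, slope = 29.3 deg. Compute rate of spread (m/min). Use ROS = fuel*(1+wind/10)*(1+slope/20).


Formula: ROS = fuel * (1 + wind/10) * (1 + slope/20)
Wind factor = 1 + 17.0/10 = 2.7
Slope factor = 1 + 29.3/20 = 2.465
ROS = 2.83 * 2.7 * 2.465 = 18.84 m/min

18.84


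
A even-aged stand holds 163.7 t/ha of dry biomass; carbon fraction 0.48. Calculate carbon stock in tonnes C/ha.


Formula: Carbon Stock = Biomass * Carbon Fraction
C = 163.7 t/ha * 0.48
C = 78.6 t C/ha

78.6


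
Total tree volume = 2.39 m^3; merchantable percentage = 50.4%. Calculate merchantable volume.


Formula: MV = V_total * (merchantable_pct / 100)
Merchantable fraction = 50.4% / 100 = 0.504
MV = 2.39 m^3 * 0.504 = 1.205 m^3

1.205


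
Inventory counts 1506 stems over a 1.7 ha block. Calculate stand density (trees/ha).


Formula: Stand Density = N_trees / Area_ha
Density = 1506 trees / 1.7 ha
Density = 886 trees/ha

886


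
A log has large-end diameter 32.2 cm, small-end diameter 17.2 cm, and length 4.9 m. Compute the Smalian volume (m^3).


Smalian: V = (A1 + A2)/2 * L,  A = pi*(D/200)^2
A1 = pi*(32.2/200)^2 = 0.081433 m^2
A2 = pi*(17.2/200)^2 = 0.023235 m^2
V = (0.081433+0.023235)/2*4.9 = 0.2564 m^3

0.2564


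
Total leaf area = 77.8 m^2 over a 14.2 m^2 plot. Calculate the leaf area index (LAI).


Formula: LAI = total leaf area / ground area  (dimensionless)
LAI = 77.8 m^2 / 14.2 m^2
LAI = 5.48

5.48


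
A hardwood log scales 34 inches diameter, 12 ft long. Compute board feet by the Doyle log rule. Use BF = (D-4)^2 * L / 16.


Doyle: BF = (D - 4)^2 * L / 16
Adjusted diameter = 34 - 4 = 30 in
(D-4)^2 = 30^2 = 900
BF = 900 * 12 / 16 = 675 BF

675


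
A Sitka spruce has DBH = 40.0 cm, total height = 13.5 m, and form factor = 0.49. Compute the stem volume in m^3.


Formula: V = pi * (DBH/200)^2 * H * ff
Radius = DBH/200 = 40.0/200 = 0.2 m
Radius^2 = 0.2^2 = 0.04 m^2
V = pi * 0.04 * 13.5 * 0.49
V = 0.831 m^3

0.831


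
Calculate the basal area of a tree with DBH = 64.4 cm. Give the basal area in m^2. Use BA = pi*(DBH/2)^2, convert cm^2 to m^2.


Formula: BA = pi * (DBH/2)^2 / 10000  (cm^2 to m^2)
Radius = DBH/2 = 64.4/2 = 32.2 cm
BA = pi * 32.2^2 / 10000
   = 3257.3289 cm^2 / 10000
   = 0.3257 m^2

0.3257


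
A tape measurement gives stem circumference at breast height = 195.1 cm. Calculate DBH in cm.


Formula: DBH = C / pi
DBH = 195.1 / pi
pi = 3.14159...
DBH = 62.1 cm

62.1


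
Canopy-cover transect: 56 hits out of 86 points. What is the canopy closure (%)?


Formula: Canopy closure = covered points / total points * 100
Closure = 56 / 86 * 100
Closure = 0.6512 * 100 = 65.1%

65.1


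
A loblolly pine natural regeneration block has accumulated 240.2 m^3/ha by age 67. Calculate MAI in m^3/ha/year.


Formula: MAI = Total Volume / Stand Age
MAI = 240.2 m^3/ha / 67 years
MAI = 3.59 m^3/ha/year

3.59


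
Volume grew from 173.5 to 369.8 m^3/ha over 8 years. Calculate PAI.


Formula: PAI = (V_T2 - V_T1) / (T2 - T1)
Volume increment = 369.8 - 173.5 = 196.3 m^3/ha
PAI = 196.3 / 8 = 24.54 m^3/ha/year

24.54


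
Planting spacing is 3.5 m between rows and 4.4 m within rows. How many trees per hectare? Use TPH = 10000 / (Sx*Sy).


Formula: TPH = 10000 m^2/ha / (spacing_x * spacing_y)
Area per tree = 3.5 m * 4.4 m = 15.4 m^2
TPH = 10000 / 15.4 = 649 trees/ha

649


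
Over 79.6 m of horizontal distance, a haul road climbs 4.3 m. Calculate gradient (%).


Formula: Gradient = rise / run * 100
Gradient = 4.3 / 79.6 * 100 = 5.4%

5.4


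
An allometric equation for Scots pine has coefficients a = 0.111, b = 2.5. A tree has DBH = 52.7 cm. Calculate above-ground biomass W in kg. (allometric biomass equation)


Formula: W = a * DBH^b  (allometric power law)
DBH^b = 52.7^2.5 = 20161.6717
W = 0.111 * 20161.6717 = 2237.9 kg

2237.9


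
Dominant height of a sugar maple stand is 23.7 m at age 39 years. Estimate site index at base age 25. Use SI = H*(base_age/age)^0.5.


Formula: SI = H_dom * (base_age / age)^0.5
Age ratio = 25 / 39 = 0.64103
sqrt(age_ratio) = 0.80064
SI = 23.7 * 0.80064 = 19.0 m

19.0


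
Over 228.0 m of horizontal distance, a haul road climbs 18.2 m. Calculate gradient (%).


Formula: Gradient = rise / run * 100
Gradient = 18.2 / 228.0 * 100 = 8.0%

8.0


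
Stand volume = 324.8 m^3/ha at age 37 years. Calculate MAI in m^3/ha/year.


Formula: MAI = Total Volume / Stand Age
MAI = 324.8 m^3/ha / 37 years
MAI = 8.78 m^3/ha/year

8.78


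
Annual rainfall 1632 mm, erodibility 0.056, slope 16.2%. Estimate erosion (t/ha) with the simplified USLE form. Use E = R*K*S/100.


Formula: E = R * K * S / 100  (simplified USLE)
R * K = 1632 * 0.056 = 91.392
E = 91.392 * 16.2 / 100 = 14.81 t/ha

14.81


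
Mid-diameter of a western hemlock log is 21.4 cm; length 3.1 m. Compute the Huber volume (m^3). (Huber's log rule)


Huber: V = Am * L,  Am = pi*(Dm/200)^2
Am = pi*(21.4/200)^2 = 0.035968 m^2
V = 0.035968*3.1 = 0.1115 m^3

0.1115


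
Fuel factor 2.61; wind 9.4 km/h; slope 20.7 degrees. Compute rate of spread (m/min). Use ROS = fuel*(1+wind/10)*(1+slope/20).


Formula: ROS = fuel * (1 + wind/10) * (1 + slope/20)
Wind factor = 1 + 9.4/10 = 1.94
Slope factor = 1 + 20.7/20 = 2.035
ROS = 2.61 * 1.94 * 2.035 = 10.3 m/min

10.3


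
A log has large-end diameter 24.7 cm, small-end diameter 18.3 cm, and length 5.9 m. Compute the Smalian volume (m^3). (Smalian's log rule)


Smalian: V = (A1 + A2)/2 * L,  A = pi*(D/200)^2
A1 = pi*(24.7/200)^2 = 0.047916 m^2
A2 = pi*(18.3/200)^2 = 0.026302 m^2
V = (0.047916+0.026302)/2*5.9 = 0.2189 m^3

0.2189


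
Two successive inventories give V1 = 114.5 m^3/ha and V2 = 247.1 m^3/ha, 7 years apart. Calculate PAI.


Formula: PAI = (V_T2 - V_T1) / (T2 - T1)
Volume increment = 247.1 - 114.5 = 132.6 m^3/ha
PAI = 132.6 / 7 = 18.94 m^3/ha/year

18.94


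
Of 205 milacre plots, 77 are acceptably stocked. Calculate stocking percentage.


Formula: Stocking % = stocked plots / total plots * 100
Stocking = 77 / 205 * 100
Stocking = 0.3756 * 100 = 37.6%

37.6


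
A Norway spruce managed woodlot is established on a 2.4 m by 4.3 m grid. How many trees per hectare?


Formula: TPH = 10000 m^2/ha / (spacing_x * spacing_y)
Area per tree = 2.4 m * 4.3 m = 10.32 m^2
TPH = 10000 / 10.32 = 969 trees/ha

969


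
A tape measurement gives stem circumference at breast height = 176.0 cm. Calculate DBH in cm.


Formula: DBH = C / pi
DBH = 176.0 / pi
pi = 3.14159...
DBH = 56.0 cm

56.0


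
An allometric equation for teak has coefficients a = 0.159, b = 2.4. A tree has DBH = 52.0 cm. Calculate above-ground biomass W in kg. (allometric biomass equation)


Formula: W = a * DBH^b  (allometric power law)
DBH^b = 52.0^2.4 = 13134.3331
W = 0.159 * 13134.3331 = 2088.4 kg

2088.4


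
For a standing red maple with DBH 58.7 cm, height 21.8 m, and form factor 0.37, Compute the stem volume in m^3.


Formula: V = pi * (DBH/200)^2 * H * ff
Radius = DBH/200 = 58.7/200 = 0.2935 m
Radius^2 = 0.2935^2 = 0.08614225 m^2
V = pi * 0.08614225 * 21.8 * 0.37
V = 2.183 m^3

2.183


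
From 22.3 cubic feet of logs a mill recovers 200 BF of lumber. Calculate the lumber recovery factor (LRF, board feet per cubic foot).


Formula: LRF = Lumber Output (BF) / Log Input (ft^3)
LRF = 200 BF / 22.3 ft^3
LRF = 8.97 BF/ft^3

8.97


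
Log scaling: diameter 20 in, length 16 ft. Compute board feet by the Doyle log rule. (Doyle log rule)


Doyle: BF = (D - 4)^2 * L / 16
Adjusted diameter = 20 - 4 = 16 in
(D-4)^2 = 16^2 = 256
BF = 256 * 16 / 16 = 256 BF

256


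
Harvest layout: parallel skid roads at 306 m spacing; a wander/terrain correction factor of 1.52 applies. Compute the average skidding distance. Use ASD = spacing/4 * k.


Formula: ASD = (spacing / 4) * correction
Uncorrected distance = spacing / 4 = 306 / 4 = 76.5 m
ASD = 76.5 * 1.52 = 116 m

116


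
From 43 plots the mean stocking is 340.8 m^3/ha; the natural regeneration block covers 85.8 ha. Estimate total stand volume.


Formula: Total Volume = Mean Volume per ha * Total Area
Total Volume = 340.8 m^3/ha * 85.8 ha
Total Volume = 29241 m^3

29241


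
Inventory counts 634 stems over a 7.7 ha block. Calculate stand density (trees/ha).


Formula: Stand Density = N_trees / Area_ha
Density = 634 trees / 7.7 ha
Density = 82 trees/ha

82


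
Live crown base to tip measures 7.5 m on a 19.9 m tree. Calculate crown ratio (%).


Formula: Crown Ratio = (Crown Length / Total Height) * 100
CR = (7.5 m / 19.9 m) * 100
CR = 0.3769 * 100 = 37.7%

37.7


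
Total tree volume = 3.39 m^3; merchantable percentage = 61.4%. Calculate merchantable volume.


Formula: MV = V_total * (merchantable_pct / 100)
Merchantable fraction = 61.4% / 100 = 0.614
MV = 3.39 m^3 * 0.614 = 2.081 m^3

2.081


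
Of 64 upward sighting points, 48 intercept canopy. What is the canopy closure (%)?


Formula: Canopy closure = covered points / total points * 100
Closure = 48 / 64 * 100
Closure = 0.75 * 100 = 75.0%

75.0


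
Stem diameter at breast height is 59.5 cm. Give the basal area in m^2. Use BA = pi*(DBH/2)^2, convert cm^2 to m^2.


Formula: BA = pi * (DBH/2)^2 / 10000  (cm^2 to m^2)
Radius = DBH/2 = 59.5/2 = 29.75 cm
BA = pi * 29.75^2 / 10000
   = 2780.5058 cm^2 / 10000
   = 0.2781 m^2

0.2781


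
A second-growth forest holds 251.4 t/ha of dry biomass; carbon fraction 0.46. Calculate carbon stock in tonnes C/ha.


Formula: Carbon Stock = Biomass * Carbon Fraction
C = 251.4 t/ha * 0.46
C = 115.6 t C/ha

115.6


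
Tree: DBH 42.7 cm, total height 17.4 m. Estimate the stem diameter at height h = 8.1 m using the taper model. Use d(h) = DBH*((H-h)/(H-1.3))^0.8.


Taper: d(h) = DBH * ((H - h) / (H - 1.3))^0.8
Numerator = H - h = 17.4 - 8.1 = 9.3 m
Denominator = H - 1.3 = 17.4 - 1.3 = 16.1 m
Ratio = 9.3 / 16.1 = 0.57764
d = 42.7 * 0.57764^0.8 = 27.5 cm

27.5


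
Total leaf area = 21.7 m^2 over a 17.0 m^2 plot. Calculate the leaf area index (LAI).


Formula: LAI = total leaf area / ground area  (dimensionless)
LAI = 21.7 m^2 / 17.0 m^2
LAI = 1.28

1.28


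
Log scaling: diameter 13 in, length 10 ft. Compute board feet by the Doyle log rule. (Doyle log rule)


Doyle: BF = (D - 4)^2 * L / 16
Adjusted diameter = 13 - 4 = 9 in
(D-4)^2 = 9^2 = 81
BF = 81 * 10 / 16 = 51 BF

51


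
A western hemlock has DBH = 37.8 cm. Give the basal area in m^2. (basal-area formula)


Formula: BA = pi * (DBH/2)^2 / 10000  (cm^2 to m^2)
Radius = DBH/2 = 37.8/2 = 18.9 cm
BA = pi * 18.9^2 / 10000
   = 1122.2083 cm^2 / 10000
   = 0.1122 m^2

0.1122


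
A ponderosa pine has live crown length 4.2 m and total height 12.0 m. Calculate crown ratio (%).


Formula: Crown Ratio = (Crown Length / Total Height) * 100
CR = (4.2 m / 12.0 m) * 100
CR = 0.35 * 100 = 35.0%

35.0


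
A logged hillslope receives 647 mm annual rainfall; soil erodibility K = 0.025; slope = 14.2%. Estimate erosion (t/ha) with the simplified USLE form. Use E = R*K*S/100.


Formula: E = R * K * S / 100  (simplified USLE)
R * K = 647 * 0.025 = 16.175
E = 16.175 * 14.2 / 100 = 2.3 t/ha

2.3


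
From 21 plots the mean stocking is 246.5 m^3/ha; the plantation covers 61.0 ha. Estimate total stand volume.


Formula: Total Volume = Mean Volume per ha * Total Area
Total Volume = 246.5 m^3/ha * 61.0 ha
Total Volume = 15037 m^3

15037


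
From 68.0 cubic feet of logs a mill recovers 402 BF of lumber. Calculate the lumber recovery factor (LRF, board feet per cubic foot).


Formula: LRF = Lumber Output (BF) / Log Input (ft^3)
LRF = 402 BF / 68.0 ft^3
LRF = 5.91 BF/ft^3

5.91


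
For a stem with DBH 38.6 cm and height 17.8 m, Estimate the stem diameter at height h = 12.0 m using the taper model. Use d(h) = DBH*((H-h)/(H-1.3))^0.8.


Taper: d(h) = DBH * ((H - h) / (H - 1.3))^0.8
Numerator = H - h = 17.8 - 12.0 = 5.8 m
Denominator = H - 1.3 = 17.8 - 1.3 = 16.5 m
Ratio = 5.8 / 16.5 = 0.35152
d = 38.6 * 0.35152^0.8 = 16.7 cm

16.7


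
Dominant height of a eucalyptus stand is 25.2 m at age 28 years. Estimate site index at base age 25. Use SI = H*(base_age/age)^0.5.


Formula: SI = H_dom * (base_age / age)^0.5
Age ratio = 25 / 28 = 0.89286
sqrt(age_ratio) = 0.94491
SI = 25.2 * 0.94491 = 23.8 m

23.8


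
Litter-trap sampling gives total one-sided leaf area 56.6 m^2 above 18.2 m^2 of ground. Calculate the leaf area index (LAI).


Formula: LAI = total leaf area / ground area  (dimensionless)
LAI = 56.6 m^2 / 18.2 m^2
LAI = 3.11

3.11


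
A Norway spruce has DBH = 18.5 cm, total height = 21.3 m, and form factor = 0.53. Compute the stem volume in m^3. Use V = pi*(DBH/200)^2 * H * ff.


Formula: V = pi * (DBH/200)^2 * H * ff
Radius = DBH/200 = 18.5/200 = 0.0925 m
Radius^2 = 0.0925^2 = 0.00855625 m^2
V = pi * 0.00855625 * 21.3 * 0.53
V = 0.303 m^3

0.303


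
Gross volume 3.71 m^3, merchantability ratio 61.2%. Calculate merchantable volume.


Formula: MV = V_total * (merchantable_pct / 100)
Merchantable fraction = 61.2% / 100 = 0.612
MV = 3.71 m^3 * 0.612 = 2.271 m^3

2.271


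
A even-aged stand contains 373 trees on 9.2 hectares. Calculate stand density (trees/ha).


Formula: Stand Density = N_trees / Area_ha
Density = 373 trees / 9.2 ha
Density = 41 trees/ha

41


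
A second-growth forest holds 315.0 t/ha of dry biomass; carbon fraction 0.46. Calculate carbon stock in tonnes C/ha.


Formula: Carbon Stock = Biomass * Carbon Fraction
C = 315.0 t/ha * 0.46
C = 144.9 t C/ha

144.9


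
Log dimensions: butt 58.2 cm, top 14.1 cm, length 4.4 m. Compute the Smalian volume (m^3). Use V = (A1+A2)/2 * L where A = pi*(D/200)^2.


Smalian: V = (A1 + A2)/2 * L,  A = pi*(D/200)^2
A1 = pi*(58.2/200)^2 = 0.266033 m^2
A2 = pi*(14.1/200)^2 = 0.015615 m^2
V = (0.266033+0.015615)/2*4.4 = 0.6196 m^3

0.6196


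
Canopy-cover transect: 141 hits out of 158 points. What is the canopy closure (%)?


Formula: Canopy closure = covered points / total points * 100
Closure = 141 / 158 * 100
Closure = 0.8924 * 100 = 89.2%

89.2


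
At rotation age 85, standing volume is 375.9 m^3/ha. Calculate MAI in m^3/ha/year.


Formula: MAI = Total Volume / Stand Age
MAI = 375.9 m^3/ha / 85 years
MAI = 4.42 m^3/ha/year

4.42


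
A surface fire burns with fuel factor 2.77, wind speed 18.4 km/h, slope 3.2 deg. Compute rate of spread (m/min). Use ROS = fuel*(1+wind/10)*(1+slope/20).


Formula: ROS = fuel * (1 + wind/10) * (1 + slope/20)
Wind factor = 1 + 18.4/10 = 2.84
Slope factor = 1 + 3.2/20 = 1.16
ROS = 2.77 * 2.84 * 1.16 = 9.13 m/min

9.13


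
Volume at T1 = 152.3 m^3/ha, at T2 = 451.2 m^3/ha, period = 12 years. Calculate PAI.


Formula: PAI = (V_T2 - V_T1) / (T2 - T1)
Volume increment = 451.2 - 152.3 = 298.9 m^3/ha
PAI = 298.9 / 12 = 24.91 m^3/ha/year

24.91


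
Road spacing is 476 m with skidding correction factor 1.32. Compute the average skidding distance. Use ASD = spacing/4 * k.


Formula: ASD = (spacing / 4) * correction
Uncorrected distance = spacing / 4 = 476 / 4 = 119 m
ASD = 119 * 1.32 = 157 m

157


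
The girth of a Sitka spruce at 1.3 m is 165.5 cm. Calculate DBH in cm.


Formula: DBH = C / pi
DBH = 165.5 / pi
pi = 3.14159...
DBH = 52.7 cm

52.7


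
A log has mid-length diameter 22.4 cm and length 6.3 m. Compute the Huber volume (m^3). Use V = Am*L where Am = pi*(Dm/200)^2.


Huber: V = Am * L,  Am = pi*(Dm/200)^2
Am = pi*(22.4/200)^2 = 0.039408 m^2
V = 0.039408*6.3 = 0.2483 m^3

0.2483


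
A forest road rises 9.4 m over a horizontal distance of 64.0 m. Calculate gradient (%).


Formula: Gradient = rise / run * 100
Gradient = 9.4 / 64.0 * 100 = 14.7%

14.7


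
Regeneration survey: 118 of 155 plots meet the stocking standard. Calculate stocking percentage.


Formula: Stocking % = stocked plots / total plots * 100
Stocking = 118 / 155 * 100
Stocking = 0.7613 * 100 = 76.1%

76.1


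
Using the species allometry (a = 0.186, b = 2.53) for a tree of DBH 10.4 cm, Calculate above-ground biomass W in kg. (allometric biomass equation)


Formula: W = a * DBH^b  (allometric power law)
DBH^b = 10.4^2.53 = 374.1919
W = 0.186 * 374.1919 = 69.6 kg

69.6


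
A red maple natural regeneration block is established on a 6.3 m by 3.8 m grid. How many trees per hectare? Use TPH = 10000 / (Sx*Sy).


Formula: TPH = 10000 m^2/ha / (spacing_x * spacing_y)
Area per tree = 6.3 m * 3.8 m = 23.94 m^2
TPH = 10000 / 23.94 = 418 trees/ha

418


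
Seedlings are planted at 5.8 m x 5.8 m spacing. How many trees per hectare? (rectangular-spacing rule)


Formula: TPH = 10000 m^2/ha / (spacing_x * spacing_y)
Area per tree = 5.8 m * 5.8 m = 33.64 m^2
TPH = 10000 / 33.64 = 297 trees/ha

297


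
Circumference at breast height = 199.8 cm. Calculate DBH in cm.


Formula: DBH = C / pi
DBH = 199.8 / pi
pi = 3.14159...
DBH = 63.6 cm

63.6


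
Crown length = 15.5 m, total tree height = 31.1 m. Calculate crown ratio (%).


Formula: Crown Ratio = (Crown Length / Total Height) * 100
CR = (15.5 m / 31.1 m) * 100
CR = 0.4984 * 100 = 49.8%

49.8


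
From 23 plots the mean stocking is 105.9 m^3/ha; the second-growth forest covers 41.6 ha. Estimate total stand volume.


Formula: Total Volume = Mean Volume per ha * Total Area
Total Volume = 105.9 m^3/ha * 41.6 ha
Total Volume = 4405 m^3

4405


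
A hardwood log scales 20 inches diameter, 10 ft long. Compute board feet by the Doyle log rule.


Doyle: BF = (D - 4)^2 * L / 16
Adjusted diameter = 20 - 4 = 16 in
(D-4)^2 = 16^2 = 256
BF = 256 * 10 / 16 = 160 BF

160


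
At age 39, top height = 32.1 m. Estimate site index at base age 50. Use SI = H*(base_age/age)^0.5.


Formula: SI = H_dom * (base_age / age)^0.5
Age ratio = 50 / 39 = 1.28205
sqrt(age_ratio) = 1.13228
SI = 32.1 * 1.13228 = 36.3 m

36.3


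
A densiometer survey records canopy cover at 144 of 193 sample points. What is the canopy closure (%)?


Formula: Canopy closure = covered points / total points * 100
Closure = 144 / 193 * 100
Closure = 0.7461 * 100 = 74.6%

74.6


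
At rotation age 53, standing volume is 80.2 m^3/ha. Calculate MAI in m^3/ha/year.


Formula: MAI = Total Volume / Stand Age
MAI = 80.2 m^3/ha / 53 years
MAI = 1.51 m^3/ha/year

1.51


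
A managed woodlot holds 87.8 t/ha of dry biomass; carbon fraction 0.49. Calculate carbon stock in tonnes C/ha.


Formula: Carbon Stock = Biomass * Carbon Fraction
C = 87.8 t/ha * 0.49
C = 43.0 t C/ha

43.0


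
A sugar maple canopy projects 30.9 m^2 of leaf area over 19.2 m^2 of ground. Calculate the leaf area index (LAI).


Formula: LAI = total leaf area / ground area  (dimensionless)
LAI = 30.9 m^2 / 19.2 m^2
LAI = 1.61

1.61


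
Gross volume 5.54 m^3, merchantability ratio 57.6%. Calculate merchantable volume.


Formula: MV = V_total * (merchantable_pct / 100)
Merchantable fraction = 57.6% / 100 = 0.576
MV = 5.54 m^3 * 0.576 = 3.191 m^3

3.191


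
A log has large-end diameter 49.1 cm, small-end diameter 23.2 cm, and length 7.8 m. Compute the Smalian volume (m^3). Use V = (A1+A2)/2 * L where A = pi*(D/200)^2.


Smalian: V = (A1 + A2)/2 * L,  A = pi*(D/200)^2
A1 = pi*(49.1/200)^2 = 0.189345 m^2
A2 = pi*(23.2/200)^2 = 0.042273 m^2
V = (0.189345+0.042273)/2*7.8 = 0.9033 m^3

0.9033


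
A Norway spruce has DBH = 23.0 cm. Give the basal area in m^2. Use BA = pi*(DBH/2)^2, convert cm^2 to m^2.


Formula: BA = pi * (DBH/2)^2 / 10000  (cm^2 to m^2)
Radius = DBH/2 = 23.0/2 = 11.5 cm
BA = pi * 11.5^2 / 10000
   = 415.4756 cm^2 / 10000
   = 0.0415 m^2

0.0415


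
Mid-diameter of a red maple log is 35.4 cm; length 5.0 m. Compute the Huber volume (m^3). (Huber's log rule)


Huber: V = Am * L,  Am = pi*(Dm/200)^2
Am = pi*(35.4/200)^2 = 0.098423 m^2
V = 0.098423*5.0 = 0.4921 m^3

0.4921


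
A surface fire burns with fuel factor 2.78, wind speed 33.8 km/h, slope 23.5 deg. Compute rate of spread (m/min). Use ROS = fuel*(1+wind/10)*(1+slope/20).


Formula: ROS = fuel * (1 + wind/10) * (1 + slope/20)
Wind factor = 1 + 33.8/10 = 4.38
Slope factor = 1 + 23.5/20 = 2.175
ROS = 2.78 * 4.38 * 2.175 = 26.48 m/min

26.48


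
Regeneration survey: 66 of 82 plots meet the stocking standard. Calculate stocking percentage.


Formula: Stocking % = stocked plots / total plots * 100
Stocking = 66 / 82 * 100
Stocking = 0.8049 * 100 = 80.5%

80.5


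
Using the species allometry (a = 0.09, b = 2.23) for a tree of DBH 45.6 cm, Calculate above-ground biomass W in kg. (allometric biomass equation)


Formula: W = a * DBH^b  (allometric power law)
DBH^b = 45.6^2.23 = 5006.0087
W = 0.09 * 5006.0087 = 450.5 kg

450.5


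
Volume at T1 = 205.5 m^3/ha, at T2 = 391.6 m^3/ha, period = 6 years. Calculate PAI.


Formula: PAI = (V_T2 - V_T1) / (T2 - T1)
Volume increment = 391.6 - 205.5 = 186.1 m^3/ha
PAI = 186.1 / 6 = 31.02 m^3/ha/year

31.02


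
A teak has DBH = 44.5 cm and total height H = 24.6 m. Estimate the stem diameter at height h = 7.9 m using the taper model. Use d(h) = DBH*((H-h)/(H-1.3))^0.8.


Taper: d(h) = DBH * ((H - h) / (H - 1.3))^0.8
Numerator = H - h = 24.6 - 7.9 = 16.7 m
Denominator = H - 1.3 = 24.6 - 1.3 = 23.3 m
Ratio = 16.7 / 23.3 = 0.71674
d = 44.5 * 0.71674^0.8 = 34.1 cm

34.1


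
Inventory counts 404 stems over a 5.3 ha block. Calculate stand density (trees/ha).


Formula: Stand Density = N_trees / Area_ha
Density = 404 trees / 5.3 ha
Density = 76 trees/ha

76


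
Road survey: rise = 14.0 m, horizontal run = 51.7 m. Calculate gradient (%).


Formula: Gradient = rise / run * 100
Gradient = 14.0 / 51.7 * 100 = 27.1%

27.1


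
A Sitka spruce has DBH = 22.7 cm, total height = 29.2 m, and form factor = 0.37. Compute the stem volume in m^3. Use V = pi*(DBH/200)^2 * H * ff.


Formula: V = pi * (DBH/200)^2 * H * ff
Radius = DBH/200 = 22.7/200 = 0.1135 m
Radius^2 = 0.1135^2 = 0.01288225 m^2
V = pi * 0.01288225 * 29.2 * 0.37
V = 0.437 m^3

0.437


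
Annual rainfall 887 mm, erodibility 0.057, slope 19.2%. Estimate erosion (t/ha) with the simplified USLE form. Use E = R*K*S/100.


Formula: E = R * K * S / 100  (simplified USLE)
R * K = 887 * 0.057 = 50.559
E = 50.559 * 19.2 / 100 = 9.71 t/ha

9.71


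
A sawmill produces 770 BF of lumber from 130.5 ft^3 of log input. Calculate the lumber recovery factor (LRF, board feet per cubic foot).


Formula: LRF = Lumber Output (BF) / Log Input (ft^3)
LRF = 770 BF / 130.5 ft^3
LRF = 5.9 BF/ft^3

5.9


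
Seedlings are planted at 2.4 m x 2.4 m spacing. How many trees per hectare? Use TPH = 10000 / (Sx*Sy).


Formula: TPH = 10000 m^2/ha / (spacing_x * spacing_y)
Area per tree = 2.4 m * 2.4 m = 5.76 m^2
TPH = 10000 / 5.76 = 1736 trees/ha

1736


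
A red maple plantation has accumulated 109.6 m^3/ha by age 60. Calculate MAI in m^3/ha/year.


Formula: MAI = Total Volume / Stand Age
MAI = 109.6 m^3/ha / 60 years
MAI = 1.83 m^3/ha/year

1.83


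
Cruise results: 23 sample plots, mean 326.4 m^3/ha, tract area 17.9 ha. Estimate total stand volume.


Formula: Total Volume = Mean Volume per ha * Total Area
Total Volume = 326.4 m^3/ha * 17.9 ha
Total Volume = 5843 m^3

5843


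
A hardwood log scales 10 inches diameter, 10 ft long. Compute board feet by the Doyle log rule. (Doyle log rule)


Doyle: BF = (D - 4)^2 * L / 16
Adjusted diameter = 10 - 4 = 6 in
(D-4)^2 = 6^2 = 36
BF = 36 * 10 / 16 = 23 BF

23


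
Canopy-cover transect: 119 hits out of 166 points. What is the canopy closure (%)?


Formula: Canopy closure = covered points / total points * 100
Closure = 119 / 166 * 100
Closure = 0.7169 * 100 = 71.7%

71.7


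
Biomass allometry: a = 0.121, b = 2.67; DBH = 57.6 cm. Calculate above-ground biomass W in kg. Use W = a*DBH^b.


Formula: W = a * DBH^b  (allometric power law)
DBH^b = 57.6^2.67 = 50156.5933
W = 0.121 * 50156.5933 = 6068.9 kg

6068.9


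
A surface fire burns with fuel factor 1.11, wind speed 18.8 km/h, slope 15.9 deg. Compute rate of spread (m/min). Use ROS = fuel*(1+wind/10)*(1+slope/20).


Formula: ROS = fuel * (1 + wind/10) * (1 + slope/20)
Wind factor = 1 + 18.8/10 = 2.88
Slope factor = 1 + 15.9/20 = 1.795
ROS = 1.11 * 2.88 * 1.795 = 5.74 m/min

5.74


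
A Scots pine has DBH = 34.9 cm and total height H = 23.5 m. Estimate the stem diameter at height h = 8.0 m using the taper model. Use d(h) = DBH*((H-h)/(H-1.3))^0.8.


Taper: d(h) = DBH * ((H - h) / (H - 1.3))^0.8
Numerator = H - h = 23.5 - 8.0 = 15.5 m
Denominator = H - 1.3 = 23.5 - 1.3 = 22.2 m
Ratio = 15.5 / 22.2 = 0.6982
d = 34.9 * 0.6982^0.8 = 26.2 cm

26.2


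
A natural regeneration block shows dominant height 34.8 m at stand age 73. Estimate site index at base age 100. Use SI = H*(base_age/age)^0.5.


Formula: SI = H_dom * (base_age / age)^0.5
Age ratio = 100 / 73 = 1.36986
sqrt(age_ratio) = 1.17041
SI = 34.8 * 1.17041 = 40.7 m

40.7


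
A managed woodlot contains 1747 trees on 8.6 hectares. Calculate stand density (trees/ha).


Formula: Stand Density = N_trees / Area_ha
Density = 1747 trees / 8.6 ha
Density = 203 trees/ha

203


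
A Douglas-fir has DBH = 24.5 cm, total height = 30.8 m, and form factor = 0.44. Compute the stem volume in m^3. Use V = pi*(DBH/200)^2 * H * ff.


Formula: V = pi * (DBH/200)^2 * H * ff
Radius = DBH/200 = 24.5/200 = 0.1225 m
Radius^2 = 0.1225^2 = 0.01500625 m^2
V = pi * 0.01500625 * 30.8 * 0.44
V = 0.639 m^3

0.639


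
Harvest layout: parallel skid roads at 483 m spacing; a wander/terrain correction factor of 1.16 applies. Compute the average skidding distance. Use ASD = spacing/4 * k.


Formula: ASD = (spacing / 4) * correction
Uncorrected distance = spacing / 4 = 483 / 4 = 120.75 m
ASD = 120.75 * 1.16 = 140 m

140


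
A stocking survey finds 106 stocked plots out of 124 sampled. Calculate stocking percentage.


Formula: Stocking % = stocked plots / total plots * 100
Stocking = 106 / 124 * 100
Stocking = 0.8548 * 100 = 85.5%

85.5


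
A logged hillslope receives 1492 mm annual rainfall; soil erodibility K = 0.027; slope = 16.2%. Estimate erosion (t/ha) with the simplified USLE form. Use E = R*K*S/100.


Formula: E = R * K * S / 100  (simplified USLE)
R * K = 1492 * 0.027 = 40.284
E = 40.284 * 16.2 / 100 = 6.53 t/ha

6.53


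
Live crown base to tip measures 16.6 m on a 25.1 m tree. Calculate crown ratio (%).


Formula: Crown Ratio = (Crown Length / Total Height) * 100
CR = (16.6 m / 25.1 m) * 100
CR = 0.6614 * 100 = 66.1%

66.1


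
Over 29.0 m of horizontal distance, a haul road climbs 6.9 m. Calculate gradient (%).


Formula: Gradient = rise / run * 100
Gradient = 6.9 / 29.0 * 100 = 23.8%

23.8


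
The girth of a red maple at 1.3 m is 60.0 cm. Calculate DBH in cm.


Formula: DBH = C / pi
DBH = 60.0 / pi
pi = 3.14159...
DBH = 19.1 cm

19.1


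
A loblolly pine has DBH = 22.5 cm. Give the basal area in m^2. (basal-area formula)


Formula: BA = pi * (DBH/2)^2 / 10000  (cm^2 to m^2)
Radius = DBH/2 = 22.5/2 = 11.25 cm
BA = pi * 11.25^2 / 10000
   = 397.6078 cm^2 / 10000
   = 0.0398 m^2

0.0398


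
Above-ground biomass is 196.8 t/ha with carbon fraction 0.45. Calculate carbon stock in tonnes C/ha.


Formula: Carbon Stock = Biomass * Carbon Fraction
C = 196.8 t/ha * 0.45
C = 88.6 t C/ha

88.6


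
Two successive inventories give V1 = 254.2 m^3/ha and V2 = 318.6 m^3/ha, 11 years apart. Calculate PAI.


Formula: PAI = (V_T2 - V_T1) / (T2 - T1)
Volume increment = 318.6 - 254.2 = 64.4 m^3/ha
PAI = 64.4 / 11 = 5.85 m^3/ha/year

5.85


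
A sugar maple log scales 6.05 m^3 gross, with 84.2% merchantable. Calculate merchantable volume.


Formula: MV = V_total * (merchantable_pct / 100)
Merchantable fraction = 84.2% / 100 = 0.842
MV = 6.05 m^3 * 0.842 = 5.094 m^3

5.094


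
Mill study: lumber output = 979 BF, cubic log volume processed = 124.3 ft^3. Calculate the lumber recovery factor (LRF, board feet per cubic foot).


Formula: LRF = Lumber Output (BF) / Log Input (ft^3)
LRF = 979 BF / 124.3 ft^3
LRF = 7.88 BF/ft^3

7.88


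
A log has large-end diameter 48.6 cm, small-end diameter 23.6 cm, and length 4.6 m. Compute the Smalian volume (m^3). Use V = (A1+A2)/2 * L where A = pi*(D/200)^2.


Smalian: V = (A1 + A2)/2 * L,  A = pi*(D/200)^2
A1 = pi*(48.6/200)^2 = 0.185508 m^2
A2 = pi*(23.6/200)^2 = 0.043744 m^2
V = (0.185508+0.043744)/2*4.6 = 0.5273 m^3

0.5273


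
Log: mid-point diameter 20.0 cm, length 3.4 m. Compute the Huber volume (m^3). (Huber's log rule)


Huber: V = Am * L,  Am = pi*(Dm/200)^2
Am = pi*(20.0/200)^2 = 0.031416 m^2
V = 0.031416*3.4 = 0.1068 m^3

0.1068


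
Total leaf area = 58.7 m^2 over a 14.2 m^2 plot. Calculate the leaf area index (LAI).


Formula: LAI = total leaf area / ground area  (dimensionless)
LAI = 58.7 m^2 / 14.2 m^2
LAI = 4.13

4.13
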